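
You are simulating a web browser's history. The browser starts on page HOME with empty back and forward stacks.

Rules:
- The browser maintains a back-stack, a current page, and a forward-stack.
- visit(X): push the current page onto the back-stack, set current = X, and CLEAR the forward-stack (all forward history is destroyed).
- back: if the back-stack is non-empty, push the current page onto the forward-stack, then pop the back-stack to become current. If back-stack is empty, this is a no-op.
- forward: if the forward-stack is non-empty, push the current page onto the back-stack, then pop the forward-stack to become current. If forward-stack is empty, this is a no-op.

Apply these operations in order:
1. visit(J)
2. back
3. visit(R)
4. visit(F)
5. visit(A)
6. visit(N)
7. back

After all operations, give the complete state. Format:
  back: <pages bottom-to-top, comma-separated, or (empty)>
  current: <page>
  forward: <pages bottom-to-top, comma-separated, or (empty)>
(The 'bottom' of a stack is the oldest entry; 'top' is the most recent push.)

After 1 (visit(J)): cur=J back=1 fwd=0
After 2 (back): cur=HOME back=0 fwd=1
After 3 (visit(R)): cur=R back=1 fwd=0
After 4 (visit(F)): cur=F back=2 fwd=0
After 5 (visit(A)): cur=A back=3 fwd=0
After 6 (visit(N)): cur=N back=4 fwd=0
After 7 (back): cur=A back=3 fwd=1

Answer: back: HOME,R,F
current: A
forward: N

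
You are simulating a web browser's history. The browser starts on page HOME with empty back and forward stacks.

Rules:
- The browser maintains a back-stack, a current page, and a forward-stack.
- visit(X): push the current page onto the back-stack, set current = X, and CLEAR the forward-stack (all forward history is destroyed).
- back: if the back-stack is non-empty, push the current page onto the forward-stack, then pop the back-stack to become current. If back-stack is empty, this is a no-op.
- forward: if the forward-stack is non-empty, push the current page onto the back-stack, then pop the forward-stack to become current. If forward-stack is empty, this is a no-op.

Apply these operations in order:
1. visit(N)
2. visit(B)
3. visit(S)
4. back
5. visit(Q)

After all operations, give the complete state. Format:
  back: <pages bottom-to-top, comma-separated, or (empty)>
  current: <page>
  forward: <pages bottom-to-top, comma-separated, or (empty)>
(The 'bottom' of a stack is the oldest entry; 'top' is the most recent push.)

Answer: back: HOME,N,B
current: Q
forward: (empty)

Derivation:
After 1 (visit(N)): cur=N back=1 fwd=0
After 2 (visit(B)): cur=B back=2 fwd=0
After 3 (visit(S)): cur=S back=3 fwd=0
After 4 (back): cur=B back=2 fwd=1
After 5 (visit(Q)): cur=Q back=3 fwd=0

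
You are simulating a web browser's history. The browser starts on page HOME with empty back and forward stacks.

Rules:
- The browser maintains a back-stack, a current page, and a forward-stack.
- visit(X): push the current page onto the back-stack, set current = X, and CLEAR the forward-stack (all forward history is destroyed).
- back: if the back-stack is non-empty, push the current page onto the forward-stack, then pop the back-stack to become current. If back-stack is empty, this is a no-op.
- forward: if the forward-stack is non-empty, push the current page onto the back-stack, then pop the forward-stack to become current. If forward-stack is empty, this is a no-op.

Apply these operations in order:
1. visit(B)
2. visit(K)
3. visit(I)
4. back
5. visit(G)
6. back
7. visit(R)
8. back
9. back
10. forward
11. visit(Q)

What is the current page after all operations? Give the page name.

Answer: Q

Derivation:
After 1 (visit(B)): cur=B back=1 fwd=0
After 2 (visit(K)): cur=K back=2 fwd=0
After 3 (visit(I)): cur=I back=3 fwd=0
After 4 (back): cur=K back=2 fwd=1
After 5 (visit(G)): cur=G back=3 fwd=0
After 6 (back): cur=K back=2 fwd=1
After 7 (visit(R)): cur=R back=3 fwd=0
After 8 (back): cur=K back=2 fwd=1
After 9 (back): cur=B back=1 fwd=2
After 10 (forward): cur=K back=2 fwd=1
After 11 (visit(Q)): cur=Q back=3 fwd=0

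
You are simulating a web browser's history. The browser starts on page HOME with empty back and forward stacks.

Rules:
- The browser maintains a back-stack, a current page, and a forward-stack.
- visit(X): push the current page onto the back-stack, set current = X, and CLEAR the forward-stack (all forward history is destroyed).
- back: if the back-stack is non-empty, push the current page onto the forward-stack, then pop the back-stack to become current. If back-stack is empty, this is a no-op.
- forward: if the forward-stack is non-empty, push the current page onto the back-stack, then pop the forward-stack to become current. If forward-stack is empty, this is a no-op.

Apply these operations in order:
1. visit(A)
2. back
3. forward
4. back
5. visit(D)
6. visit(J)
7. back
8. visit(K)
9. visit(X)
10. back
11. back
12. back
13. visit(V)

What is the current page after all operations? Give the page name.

After 1 (visit(A)): cur=A back=1 fwd=0
After 2 (back): cur=HOME back=0 fwd=1
After 3 (forward): cur=A back=1 fwd=0
After 4 (back): cur=HOME back=0 fwd=1
After 5 (visit(D)): cur=D back=1 fwd=0
After 6 (visit(J)): cur=J back=2 fwd=0
After 7 (back): cur=D back=1 fwd=1
After 8 (visit(K)): cur=K back=2 fwd=0
After 9 (visit(X)): cur=X back=3 fwd=0
After 10 (back): cur=K back=2 fwd=1
After 11 (back): cur=D back=1 fwd=2
After 12 (back): cur=HOME back=0 fwd=3
After 13 (visit(V)): cur=V back=1 fwd=0

Answer: V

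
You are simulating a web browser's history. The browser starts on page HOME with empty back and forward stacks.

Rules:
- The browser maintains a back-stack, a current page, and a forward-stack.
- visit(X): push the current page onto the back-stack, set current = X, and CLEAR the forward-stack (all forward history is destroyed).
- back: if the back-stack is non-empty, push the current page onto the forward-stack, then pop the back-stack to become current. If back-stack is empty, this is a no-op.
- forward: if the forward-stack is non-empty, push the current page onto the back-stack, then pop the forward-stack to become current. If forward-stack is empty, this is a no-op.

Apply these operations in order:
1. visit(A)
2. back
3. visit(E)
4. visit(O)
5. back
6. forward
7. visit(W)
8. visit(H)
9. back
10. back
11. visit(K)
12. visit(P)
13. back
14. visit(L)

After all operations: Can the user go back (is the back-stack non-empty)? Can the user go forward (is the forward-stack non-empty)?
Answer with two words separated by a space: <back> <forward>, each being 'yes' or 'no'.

After 1 (visit(A)): cur=A back=1 fwd=0
After 2 (back): cur=HOME back=0 fwd=1
After 3 (visit(E)): cur=E back=1 fwd=0
After 4 (visit(O)): cur=O back=2 fwd=0
After 5 (back): cur=E back=1 fwd=1
After 6 (forward): cur=O back=2 fwd=0
After 7 (visit(W)): cur=W back=3 fwd=0
After 8 (visit(H)): cur=H back=4 fwd=0
After 9 (back): cur=W back=3 fwd=1
After 10 (back): cur=O back=2 fwd=2
After 11 (visit(K)): cur=K back=3 fwd=0
After 12 (visit(P)): cur=P back=4 fwd=0
After 13 (back): cur=K back=3 fwd=1
After 14 (visit(L)): cur=L back=4 fwd=0

Answer: yes no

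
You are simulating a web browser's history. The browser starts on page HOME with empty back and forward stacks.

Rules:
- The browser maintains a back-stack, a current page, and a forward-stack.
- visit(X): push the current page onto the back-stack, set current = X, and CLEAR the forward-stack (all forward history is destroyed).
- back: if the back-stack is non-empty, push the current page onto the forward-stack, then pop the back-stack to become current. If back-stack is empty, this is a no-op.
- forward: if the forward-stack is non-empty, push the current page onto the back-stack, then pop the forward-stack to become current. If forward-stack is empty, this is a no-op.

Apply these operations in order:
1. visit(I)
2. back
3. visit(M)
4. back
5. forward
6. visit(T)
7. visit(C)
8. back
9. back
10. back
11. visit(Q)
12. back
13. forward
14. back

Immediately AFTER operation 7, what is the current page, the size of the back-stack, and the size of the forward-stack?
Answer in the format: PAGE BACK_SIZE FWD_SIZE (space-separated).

After 1 (visit(I)): cur=I back=1 fwd=0
After 2 (back): cur=HOME back=0 fwd=1
After 3 (visit(M)): cur=M back=1 fwd=0
After 4 (back): cur=HOME back=0 fwd=1
After 5 (forward): cur=M back=1 fwd=0
After 6 (visit(T)): cur=T back=2 fwd=0
After 7 (visit(C)): cur=C back=3 fwd=0

C 3 0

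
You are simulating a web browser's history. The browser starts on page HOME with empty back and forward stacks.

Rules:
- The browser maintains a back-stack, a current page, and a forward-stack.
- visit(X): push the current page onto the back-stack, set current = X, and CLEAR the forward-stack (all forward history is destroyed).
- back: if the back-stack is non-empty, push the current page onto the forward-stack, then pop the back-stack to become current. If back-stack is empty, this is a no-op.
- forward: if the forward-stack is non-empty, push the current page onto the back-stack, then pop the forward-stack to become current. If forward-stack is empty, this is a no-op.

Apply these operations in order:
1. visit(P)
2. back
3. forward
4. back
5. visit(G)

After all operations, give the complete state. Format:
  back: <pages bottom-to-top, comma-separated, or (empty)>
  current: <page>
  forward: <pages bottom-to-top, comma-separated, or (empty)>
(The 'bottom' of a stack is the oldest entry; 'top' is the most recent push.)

Answer: back: HOME
current: G
forward: (empty)

Derivation:
After 1 (visit(P)): cur=P back=1 fwd=0
After 2 (back): cur=HOME back=0 fwd=1
After 3 (forward): cur=P back=1 fwd=0
After 4 (back): cur=HOME back=0 fwd=1
After 5 (visit(G)): cur=G back=1 fwd=0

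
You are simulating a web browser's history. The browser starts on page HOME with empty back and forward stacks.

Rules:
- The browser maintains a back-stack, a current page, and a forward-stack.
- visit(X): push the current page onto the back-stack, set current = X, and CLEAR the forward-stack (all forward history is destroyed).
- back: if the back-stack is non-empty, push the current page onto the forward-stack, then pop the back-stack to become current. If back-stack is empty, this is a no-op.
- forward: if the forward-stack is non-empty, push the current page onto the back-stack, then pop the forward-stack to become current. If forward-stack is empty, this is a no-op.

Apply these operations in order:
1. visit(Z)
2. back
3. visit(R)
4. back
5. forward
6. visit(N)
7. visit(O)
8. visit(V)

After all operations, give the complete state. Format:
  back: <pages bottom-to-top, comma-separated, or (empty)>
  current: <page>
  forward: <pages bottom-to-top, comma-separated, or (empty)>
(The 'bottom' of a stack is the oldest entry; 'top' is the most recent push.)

After 1 (visit(Z)): cur=Z back=1 fwd=0
After 2 (back): cur=HOME back=0 fwd=1
After 3 (visit(R)): cur=R back=1 fwd=0
After 4 (back): cur=HOME back=0 fwd=1
After 5 (forward): cur=R back=1 fwd=0
After 6 (visit(N)): cur=N back=2 fwd=0
After 7 (visit(O)): cur=O back=3 fwd=0
After 8 (visit(V)): cur=V back=4 fwd=0

Answer: back: HOME,R,N,O
current: V
forward: (empty)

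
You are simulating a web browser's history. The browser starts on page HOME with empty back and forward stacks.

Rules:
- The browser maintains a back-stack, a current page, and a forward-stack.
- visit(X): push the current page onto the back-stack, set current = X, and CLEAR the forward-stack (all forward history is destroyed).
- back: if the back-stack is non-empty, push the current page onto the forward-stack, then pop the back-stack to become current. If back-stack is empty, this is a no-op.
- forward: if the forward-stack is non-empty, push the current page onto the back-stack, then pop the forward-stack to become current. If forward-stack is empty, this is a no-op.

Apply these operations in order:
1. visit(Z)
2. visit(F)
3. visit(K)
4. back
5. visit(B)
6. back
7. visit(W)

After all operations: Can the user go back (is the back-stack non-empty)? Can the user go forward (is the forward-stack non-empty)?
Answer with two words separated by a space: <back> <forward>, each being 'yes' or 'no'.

Answer: yes no

Derivation:
After 1 (visit(Z)): cur=Z back=1 fwd=0
After 2 (visit(F)): cur=F back=2 fwd=0
After 3 (visit(K)): cur=K back=3 fwd=0
After 4 (back): cur=F back=2 fwd=1
After 5 (visit(B)): cur=B back=3 fwd=0
After 6 (back): cur=F back=2 fwd=1
After 7 (visit(W)): cur=W back=3 fwd=0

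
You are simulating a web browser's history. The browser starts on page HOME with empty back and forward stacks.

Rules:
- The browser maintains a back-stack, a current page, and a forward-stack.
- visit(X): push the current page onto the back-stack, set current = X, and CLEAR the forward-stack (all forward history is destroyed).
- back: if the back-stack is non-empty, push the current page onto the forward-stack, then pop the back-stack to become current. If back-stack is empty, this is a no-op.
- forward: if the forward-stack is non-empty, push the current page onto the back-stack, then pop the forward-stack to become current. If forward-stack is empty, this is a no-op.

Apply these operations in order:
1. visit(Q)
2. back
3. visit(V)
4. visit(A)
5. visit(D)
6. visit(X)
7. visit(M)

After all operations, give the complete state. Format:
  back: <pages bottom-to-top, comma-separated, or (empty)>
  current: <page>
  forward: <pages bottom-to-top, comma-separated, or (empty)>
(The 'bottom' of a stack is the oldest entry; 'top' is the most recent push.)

After 1 (visit(Q)): cur=Q back=1 fwd=0
After 2 (back): cur=HOME back=0 fwd=1
After 3 (visit(V)): cur=V back=1 fwd=0
After 4 (visit(A)): cur=A back=2 fwd=0
After 5 (visit(D)): cur=D back=3 fwd=0
After 6 (visit(X)): cur=X back=4 fwd=0
After 7 (visit(M)): cur=M back=5 fwd=0

Answer: back: HOME,V,A,D,X
current: M
forward: (empty)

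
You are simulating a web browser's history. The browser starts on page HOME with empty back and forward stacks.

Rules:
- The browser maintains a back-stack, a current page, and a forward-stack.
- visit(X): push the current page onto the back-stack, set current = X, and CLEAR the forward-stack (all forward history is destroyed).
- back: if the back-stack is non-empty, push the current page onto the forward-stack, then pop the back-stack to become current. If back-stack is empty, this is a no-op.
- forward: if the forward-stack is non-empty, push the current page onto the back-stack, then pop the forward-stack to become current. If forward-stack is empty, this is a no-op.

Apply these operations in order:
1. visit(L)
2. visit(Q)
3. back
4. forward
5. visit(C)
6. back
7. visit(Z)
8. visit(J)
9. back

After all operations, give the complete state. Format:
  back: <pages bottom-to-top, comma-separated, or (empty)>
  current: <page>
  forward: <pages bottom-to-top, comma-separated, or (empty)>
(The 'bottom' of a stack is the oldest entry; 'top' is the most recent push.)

Answer: back: HOME,L,Q
current: Z
forward: J

Derivation:
After 1 (visit(L)): cur=L back=1 fwd=0
After 2 (visit(Q)): cur=Q back=2 fwd=0
After 3 (back): cur=L back=1 fwd=1
After 4 (forward): cur=Q back=2 fwd=0
After 5 (visit(C)): cur=C back=3 fwd=0
After 6 (back): cur=Q back=2 fwd=1
After 7 (visit(Z)): cur=Z back=3 fwd=0
After 8 (visit(J)): cur=J back=4 fwd=0
After 9 (back): cur=Z back=3 fwd=1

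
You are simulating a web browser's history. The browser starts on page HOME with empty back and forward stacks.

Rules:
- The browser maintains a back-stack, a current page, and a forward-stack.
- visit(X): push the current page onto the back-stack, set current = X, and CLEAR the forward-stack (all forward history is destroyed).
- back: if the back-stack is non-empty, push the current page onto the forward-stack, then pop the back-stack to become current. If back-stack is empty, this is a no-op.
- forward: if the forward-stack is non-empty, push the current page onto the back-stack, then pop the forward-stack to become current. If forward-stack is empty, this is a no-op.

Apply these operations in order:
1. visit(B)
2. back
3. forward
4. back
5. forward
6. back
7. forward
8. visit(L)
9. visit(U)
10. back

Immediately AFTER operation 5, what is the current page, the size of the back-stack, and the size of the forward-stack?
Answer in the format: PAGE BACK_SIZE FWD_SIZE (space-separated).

After 1 (visit(B)): cur=B back=1 fwd=0
After 2 (back): cur=HOME back=0 fwd=1
After 3 (forward): cur=B back=1 fwd=0
After 4 (back): cur=HOME back=0 fwd=1
After 5 (forward): cur=B back=1 fwd=0

B 1 0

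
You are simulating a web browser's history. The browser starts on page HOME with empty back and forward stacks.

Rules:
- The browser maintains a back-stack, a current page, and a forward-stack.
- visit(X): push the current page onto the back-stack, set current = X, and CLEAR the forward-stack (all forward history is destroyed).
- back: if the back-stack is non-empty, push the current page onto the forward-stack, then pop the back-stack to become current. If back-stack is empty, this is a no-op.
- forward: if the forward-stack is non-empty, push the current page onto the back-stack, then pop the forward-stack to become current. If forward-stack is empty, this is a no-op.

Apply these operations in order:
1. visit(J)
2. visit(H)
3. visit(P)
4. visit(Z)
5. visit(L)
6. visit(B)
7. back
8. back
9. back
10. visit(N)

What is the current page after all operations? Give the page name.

After 1 (visit(J)): cur=J back=1 fwd=0
After 2 (visit(H)): cur=H back=2 fwd=0
After 3 (visit(P)): cur=P back=3 fwd=0
After 4 (visit(Z)): cur=Z back=4 fwd=0
After 5 (visit(L)): cur=L back=5 fwd=0
After 6 (visit(B)): cur=B back=6 fwd=0
After 7 (back): cur=L back=5 fwd=1
After 8 (back): cur=Z back=4 fwd=2
After 9 (back): cur=P back=3 fwd=3
After 10 (visit(N)): cur=N back=4 fwd=0

Answer: N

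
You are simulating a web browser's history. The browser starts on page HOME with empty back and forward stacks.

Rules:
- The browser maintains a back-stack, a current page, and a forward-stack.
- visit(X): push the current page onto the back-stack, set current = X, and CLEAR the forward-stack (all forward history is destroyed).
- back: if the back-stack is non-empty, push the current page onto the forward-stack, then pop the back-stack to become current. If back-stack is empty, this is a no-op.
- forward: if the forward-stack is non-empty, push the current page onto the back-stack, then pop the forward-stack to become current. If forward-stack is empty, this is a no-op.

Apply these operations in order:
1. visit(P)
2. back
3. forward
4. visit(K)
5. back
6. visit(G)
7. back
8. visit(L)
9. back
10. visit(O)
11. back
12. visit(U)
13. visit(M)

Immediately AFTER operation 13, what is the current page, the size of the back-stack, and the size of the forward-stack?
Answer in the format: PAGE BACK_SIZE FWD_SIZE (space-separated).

After 1 (visit(P)): cur=P back=1 fwd=0
After 2 (back): cur=HOME back=0 fwd=1
After 3 (forward): cur=P back=1 fwd=0
After 4 (visit(K)): cur=K back=2 fwd=0
After 5 (back): cur=P back=1 fwd=1
After 6 (visit(G)): cur=G back=2 fwd=0
After 7 (back): cur=P back=1 fwd=1
After 8 (visit(L)): cur=L back=2 fwd=0
After 9 (back): cur=P back=1 fwd=1
After 10 (visit(O)): cur=O back=2 fwd=0
After 11 (back): cur=P back=1 fwd=1
After 12 (visit(U)): cur=U back=2 fwd=0
After 13 (visit(M)): cur=M back=3 fwd=0

M 3 0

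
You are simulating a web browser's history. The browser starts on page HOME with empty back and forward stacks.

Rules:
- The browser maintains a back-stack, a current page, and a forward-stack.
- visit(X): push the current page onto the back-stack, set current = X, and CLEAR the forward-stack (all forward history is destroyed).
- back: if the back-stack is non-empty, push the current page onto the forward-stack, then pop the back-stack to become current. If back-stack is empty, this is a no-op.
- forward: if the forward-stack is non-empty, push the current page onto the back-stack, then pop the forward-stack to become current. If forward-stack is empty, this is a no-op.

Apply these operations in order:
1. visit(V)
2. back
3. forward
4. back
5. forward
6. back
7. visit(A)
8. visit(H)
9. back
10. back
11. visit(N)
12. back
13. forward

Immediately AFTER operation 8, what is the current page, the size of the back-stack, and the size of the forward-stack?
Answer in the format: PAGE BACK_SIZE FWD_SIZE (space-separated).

After 1 (visit(V)): cur=V back=1 fwd=0
After 2 (back): cur=HOME back=0 fwd=1
After 3 (forward): cur=V back=1 fwd=0
After 4 (back): cur=HOME back=0 fwd=1
After 5 (forward): cur=V back=1 fwd=0
After 6 (back): cur=HOME back=0 fwd=1
After 7 (visit(A)): cur=A back=1 fwd=0
After 8 (visit(H)): cur=H back=2 fwd=0

H 2 0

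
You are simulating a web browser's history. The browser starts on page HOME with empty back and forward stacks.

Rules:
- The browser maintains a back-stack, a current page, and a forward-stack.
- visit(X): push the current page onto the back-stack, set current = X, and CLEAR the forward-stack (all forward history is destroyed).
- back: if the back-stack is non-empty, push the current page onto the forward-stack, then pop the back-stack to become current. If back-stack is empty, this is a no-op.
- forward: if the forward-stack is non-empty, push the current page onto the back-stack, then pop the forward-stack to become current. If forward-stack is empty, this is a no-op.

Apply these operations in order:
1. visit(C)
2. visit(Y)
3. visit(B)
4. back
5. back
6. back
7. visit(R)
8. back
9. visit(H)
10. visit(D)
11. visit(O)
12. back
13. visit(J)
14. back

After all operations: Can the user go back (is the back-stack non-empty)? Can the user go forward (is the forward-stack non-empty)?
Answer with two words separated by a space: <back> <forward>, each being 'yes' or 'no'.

Answer: yes yes

Derivation:
After 1 (visit(C)): cur=C back=1 fwd=0
After 2 (visit(Y)): cur=Y back=2 fwd=0
After 3 (visit(B)): cur=B back=3 fwd=0
After 4 (back): cur=Y back=2 fwd=1
After 5 (back): cur=C back=1 fwd=2
After 6 (back): cur=HOME back=0 fwd=3
After 7 (visit(R)): cur=R back=1 fwd=0
After 8 (back): cur=HOME back=0 fwd=1
After 9 (visit(H)): cur=H back=1 fwd=0
After 10 (visit(D)): cur=D back=2 fwd=0
After 11 (visit(O)): cur=O back=3 fwd=0
After 12 (back): cur=D back=2 fwd=1
After 13 (visit(J)): cur=J back=3 fwd=0
After 14 (back): cur=D back=2 fwd=1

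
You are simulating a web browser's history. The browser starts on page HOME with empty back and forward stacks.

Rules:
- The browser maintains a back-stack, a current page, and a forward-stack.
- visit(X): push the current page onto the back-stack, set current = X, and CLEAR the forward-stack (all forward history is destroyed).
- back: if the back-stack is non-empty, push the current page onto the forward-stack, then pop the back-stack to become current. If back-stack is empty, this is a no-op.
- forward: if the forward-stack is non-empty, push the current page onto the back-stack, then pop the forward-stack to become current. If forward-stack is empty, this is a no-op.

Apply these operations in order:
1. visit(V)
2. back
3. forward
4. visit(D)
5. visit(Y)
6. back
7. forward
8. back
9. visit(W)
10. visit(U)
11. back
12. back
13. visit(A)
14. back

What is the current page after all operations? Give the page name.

Answer: D

Derivation:
After 1 (visit(V)): cur=V back=1 fwd=0
After 2 (back): cur=HOME back=0 fwd=1
After 3 (forward): cur=V back=1 fwd=0
After 4 (visit(D)): cur=D back=2 fwd=0
After 5 (visit(Y)): cur=Y back=3 fwd=0
After 6 (back): cur=D back=2 fwd=1
After 7 (forward): cur=Y back=3 fwd=0
After 8 (back): cur=D back=2 fwd=1
After 9 (visit(W)): cur=W back=3 fwd=0
After 10 (visit(U)): cur=U back=4 fwd=0
After 11 (back): cur=W back=3 fwd=1
After 12 (back): cur=D back=2 fwd=2
After 13 (visit(A)): cur=A back=3 fwd=0
After 14 (back): cur=D back=2 fwd=1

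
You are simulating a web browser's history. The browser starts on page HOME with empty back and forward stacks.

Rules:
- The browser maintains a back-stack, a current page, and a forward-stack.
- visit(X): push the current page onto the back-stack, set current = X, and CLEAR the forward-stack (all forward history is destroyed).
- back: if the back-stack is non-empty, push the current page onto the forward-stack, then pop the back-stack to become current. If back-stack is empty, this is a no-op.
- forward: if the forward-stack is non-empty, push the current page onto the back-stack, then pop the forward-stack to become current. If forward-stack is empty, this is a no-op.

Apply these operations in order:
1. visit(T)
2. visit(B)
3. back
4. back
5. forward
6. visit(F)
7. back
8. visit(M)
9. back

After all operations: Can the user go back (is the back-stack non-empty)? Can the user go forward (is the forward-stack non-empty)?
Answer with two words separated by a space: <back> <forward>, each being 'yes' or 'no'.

After 1 (visit(T)): cur=T back=1 fwd=0
After 2 (visit(B)): cur=B back=2 fwd=0
After 3 (back): cur=T back=1 fwd=1
After 4 (back): cur=HOME back=0 fwd=2
After 5 (forward): cur=T back=1 fwd=1
After 6 (visit(F)): cur=F back=2 fwd=0
After 7 (back): cur=T back=1 fwd=1
After 8 (visit(M)): cur=M back=2 fwd=0
After 9 (back): cur=T back=1 fwd=1

Answer: yes yes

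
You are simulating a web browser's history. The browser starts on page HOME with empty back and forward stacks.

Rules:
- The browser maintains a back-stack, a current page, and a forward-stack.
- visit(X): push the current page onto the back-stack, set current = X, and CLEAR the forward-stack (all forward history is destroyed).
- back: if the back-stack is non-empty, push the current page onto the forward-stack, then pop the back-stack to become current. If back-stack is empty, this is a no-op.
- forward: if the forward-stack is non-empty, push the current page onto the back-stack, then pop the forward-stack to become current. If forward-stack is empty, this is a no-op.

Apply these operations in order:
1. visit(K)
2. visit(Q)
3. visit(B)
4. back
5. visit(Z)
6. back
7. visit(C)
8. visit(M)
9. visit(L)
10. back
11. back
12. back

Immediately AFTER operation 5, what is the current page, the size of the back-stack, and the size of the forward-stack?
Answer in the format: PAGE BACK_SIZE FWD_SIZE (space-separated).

After 1 (visit(K)): cur=K back=1 fwd=0
After 2 (visit(Q)): cur=Q back=2 fwd=0
After 3 (visit(B)): cur=B back=3 fwd=0
After 4 (back): cur=Q back=2 fwd=1
After 5 (visit(Z)): cur=Z back=3 fwd=0

Z 3 0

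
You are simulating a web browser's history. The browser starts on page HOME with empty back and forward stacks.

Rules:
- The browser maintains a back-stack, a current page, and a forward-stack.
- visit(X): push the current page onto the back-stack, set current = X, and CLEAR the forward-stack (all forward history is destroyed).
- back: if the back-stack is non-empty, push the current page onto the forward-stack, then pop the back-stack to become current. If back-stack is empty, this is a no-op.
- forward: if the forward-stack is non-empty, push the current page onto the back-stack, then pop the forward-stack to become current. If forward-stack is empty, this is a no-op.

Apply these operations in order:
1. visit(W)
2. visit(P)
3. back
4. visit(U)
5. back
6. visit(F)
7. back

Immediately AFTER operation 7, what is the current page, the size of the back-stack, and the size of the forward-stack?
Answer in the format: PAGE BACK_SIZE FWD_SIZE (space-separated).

After 1 (visit(W)): cur=W back=1 fwd=0
After 2 (visit(P)): cur=P back=2 fwd=0
After 3 (back): cur=W back=1 fwd=1
After 4 (visit(U)): cur=U back=2 fwd=0
After 5 (back): cur=W back=1 fwd=1
After 6 (visit(F)): cur=F back=2 fwd=0
After 7 (back): cur=W back=1 fwd=1

W 1 1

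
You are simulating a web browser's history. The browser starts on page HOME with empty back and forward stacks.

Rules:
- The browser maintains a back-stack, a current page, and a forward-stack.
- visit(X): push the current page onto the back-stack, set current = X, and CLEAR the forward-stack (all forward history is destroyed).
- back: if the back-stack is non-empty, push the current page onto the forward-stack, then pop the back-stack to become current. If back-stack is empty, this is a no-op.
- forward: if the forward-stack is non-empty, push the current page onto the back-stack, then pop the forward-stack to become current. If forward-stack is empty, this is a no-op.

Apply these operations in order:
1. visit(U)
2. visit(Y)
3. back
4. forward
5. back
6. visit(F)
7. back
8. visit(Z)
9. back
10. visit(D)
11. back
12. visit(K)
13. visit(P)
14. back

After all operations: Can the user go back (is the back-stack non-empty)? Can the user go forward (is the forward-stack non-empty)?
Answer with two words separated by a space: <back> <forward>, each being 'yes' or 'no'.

After 1 (visit(U)): cur=U back=1 fwd=0
After 2 (visit(Y)): cur=Y back=2 fwd=0
After 3 (back): cur=U back=1 fwd=1
After 4 (forward): cur=Y back=2 fwd=0
After 5 (back): cur=U back=1 fwd=1
After 6 (visit(F)): cur=F back=2 fwd=0
After 7 (back): cur=U back=1 fwd=1
After 8 (visit(Z)): cur=Z back=2 fwd=0
After 9 (back): cur=U back=1 fwd=1
After 10 (visit(D)): cur=D back=2 fwd=0
After 11 (back): cur=U back=1 fwd=1
After 12 (visit(K)): cur=K back=2 fwd=0
After 13 (visit(P)): cur=P back=3 fwd=0
After 14 (back): cur=K back=2 fwd=1

Answer: yes yes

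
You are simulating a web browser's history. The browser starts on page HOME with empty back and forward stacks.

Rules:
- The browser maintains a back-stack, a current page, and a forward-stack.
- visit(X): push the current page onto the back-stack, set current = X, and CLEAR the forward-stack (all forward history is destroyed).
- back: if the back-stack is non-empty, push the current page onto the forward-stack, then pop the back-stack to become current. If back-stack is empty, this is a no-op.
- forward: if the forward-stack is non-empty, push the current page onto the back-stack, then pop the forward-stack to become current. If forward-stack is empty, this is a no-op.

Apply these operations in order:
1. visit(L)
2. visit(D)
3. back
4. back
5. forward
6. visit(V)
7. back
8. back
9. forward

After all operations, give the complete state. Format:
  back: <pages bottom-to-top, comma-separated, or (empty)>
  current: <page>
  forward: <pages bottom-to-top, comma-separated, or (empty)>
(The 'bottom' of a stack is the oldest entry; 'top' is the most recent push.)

Answer: back: HOME
current: L
forward: V

Derivation:
After 1 (visit(L)): cur=L back=1 fwd=0
After 2 (visit(D)): cur=D back=2 fwd=0
After 3 (back): cur=L back=1 fwd=1
After 4 (back): cur=HOME back=0 fwd=2
After 5 (forward): cur=L back=1 fwd=1
After 6 (visit(V)): cur=V back=2 fwd=0
After 7 (back): cur=L back=1 fwd=1
After 8 (back): cur=HOME back=0 fwd=2
After 9 (forward): cur=L back=1 fwd=1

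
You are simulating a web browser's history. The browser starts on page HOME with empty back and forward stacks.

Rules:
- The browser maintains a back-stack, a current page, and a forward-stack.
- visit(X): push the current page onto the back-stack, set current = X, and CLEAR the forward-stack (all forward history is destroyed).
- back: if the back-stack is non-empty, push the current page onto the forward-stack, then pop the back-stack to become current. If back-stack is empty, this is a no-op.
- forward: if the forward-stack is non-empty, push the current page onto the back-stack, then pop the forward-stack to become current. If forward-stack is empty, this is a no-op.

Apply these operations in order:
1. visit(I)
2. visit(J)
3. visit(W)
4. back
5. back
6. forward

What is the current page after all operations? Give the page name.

Answer: J

Derivation:
After 1 (visit(I)): cur=I back=1 fwd=0
After 2 (visit(J)): cur=J back=2 fwd=0
After 3 (visit(W)): cur=W back=3 fwd=0
After 4 (back): cur=J back=2 fwd=1
After 5 (back): cur=I back=1 fwd=2
After 6 (forward): cur=J back=2 fwd=1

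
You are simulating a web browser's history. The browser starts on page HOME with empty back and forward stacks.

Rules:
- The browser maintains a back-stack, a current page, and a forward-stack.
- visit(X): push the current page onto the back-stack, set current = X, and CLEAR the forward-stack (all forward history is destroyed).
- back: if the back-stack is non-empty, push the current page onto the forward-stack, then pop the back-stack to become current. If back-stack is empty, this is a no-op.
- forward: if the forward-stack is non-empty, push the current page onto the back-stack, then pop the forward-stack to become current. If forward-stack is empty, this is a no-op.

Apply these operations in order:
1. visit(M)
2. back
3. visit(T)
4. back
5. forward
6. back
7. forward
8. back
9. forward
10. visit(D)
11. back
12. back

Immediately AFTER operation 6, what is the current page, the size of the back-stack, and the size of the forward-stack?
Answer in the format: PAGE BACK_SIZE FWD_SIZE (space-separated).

After 1 (visit(M)): cur=M back=1 fwd=0
After 2 (back): cur=HOME back=0 fwd=1
After 3 (visit(T)): cur=T back=1 fwd=0
After 4 (back): cur=HOME back=0 fwd=1
After 5 (forward): cur=T back=1 fwd=0
After 6 (back): cur=HOME back=0 fwd=1

HOME 0 1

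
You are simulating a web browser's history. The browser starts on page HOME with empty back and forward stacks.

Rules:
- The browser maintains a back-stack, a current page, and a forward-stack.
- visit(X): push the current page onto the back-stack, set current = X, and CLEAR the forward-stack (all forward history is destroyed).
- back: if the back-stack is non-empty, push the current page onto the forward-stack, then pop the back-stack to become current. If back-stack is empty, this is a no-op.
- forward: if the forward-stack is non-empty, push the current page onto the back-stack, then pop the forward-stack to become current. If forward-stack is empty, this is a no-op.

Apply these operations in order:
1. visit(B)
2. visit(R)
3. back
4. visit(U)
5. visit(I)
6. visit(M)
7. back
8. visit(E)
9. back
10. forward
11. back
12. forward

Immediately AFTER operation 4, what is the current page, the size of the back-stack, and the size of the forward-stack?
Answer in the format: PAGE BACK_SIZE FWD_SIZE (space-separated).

After 1 (visit(B)): cur=B back=1 fwd=0
After 2 (visit(R)): cur=R back=2 fwd=0
After 3 (back): cur=B back=1 fwd=1
After 4 (visit(U)): cur=U back=2 fwd=0

U 2 0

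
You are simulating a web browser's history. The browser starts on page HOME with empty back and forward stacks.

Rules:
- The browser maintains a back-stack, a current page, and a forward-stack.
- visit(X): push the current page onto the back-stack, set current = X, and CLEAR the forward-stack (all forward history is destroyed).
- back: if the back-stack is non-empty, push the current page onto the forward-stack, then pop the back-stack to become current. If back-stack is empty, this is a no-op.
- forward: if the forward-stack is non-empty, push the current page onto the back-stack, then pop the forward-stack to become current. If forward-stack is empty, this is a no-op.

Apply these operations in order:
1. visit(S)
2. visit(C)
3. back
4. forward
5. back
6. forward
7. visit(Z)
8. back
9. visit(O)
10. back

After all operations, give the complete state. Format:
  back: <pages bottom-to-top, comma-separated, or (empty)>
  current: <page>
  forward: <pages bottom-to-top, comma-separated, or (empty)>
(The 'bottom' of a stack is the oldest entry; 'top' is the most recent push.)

Answer: back: HOME,S
current: C
forward: O

Derivation:
After 1 (visit(S)): cur=S back=1 fwd=0
After 2 (visit(C)): cur=C back=2 fwd=0
After 3 (back): cur=S back=1 fwd=1
After 4 (forward): cur=C back=2 fwd=0
After 5 (back): cur=S back=1 fwd=1
After 6 (forward): cur=C back=2 fwd=0
After 7 (visit(Z)): cur=Z back=3 fwd=0
After 8 (back): cur=C back=2 fwd=1
After 9 (visit(O)): cur=O back=3 fwd=0
After 10 (back): cur=C back=2 fwd=1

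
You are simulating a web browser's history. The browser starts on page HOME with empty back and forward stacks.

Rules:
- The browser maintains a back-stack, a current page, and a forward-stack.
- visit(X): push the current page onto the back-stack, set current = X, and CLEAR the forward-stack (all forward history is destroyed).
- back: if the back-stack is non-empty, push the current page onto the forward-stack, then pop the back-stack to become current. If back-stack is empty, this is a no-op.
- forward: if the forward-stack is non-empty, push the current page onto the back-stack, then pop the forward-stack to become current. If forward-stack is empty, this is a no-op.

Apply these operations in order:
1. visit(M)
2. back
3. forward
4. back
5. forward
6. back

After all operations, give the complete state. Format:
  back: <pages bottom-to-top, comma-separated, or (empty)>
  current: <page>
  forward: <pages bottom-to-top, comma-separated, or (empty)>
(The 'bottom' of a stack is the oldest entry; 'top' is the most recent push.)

Answer: back: (empty)
current: HOME
forward: M

Derivation:
After 1 (visit(M)): cur=M back=1 fwd=0
After 2 (back): cur=HOME back=0 fwd=1
After 3 (forward): cur=M back=1 fwd=0
After 4 (back): cur=HOME back=0 fwd=1
After 5 (forward): cur=M back=1 fwd=0
After 6 (back): cur=HOME back=0 fwd=1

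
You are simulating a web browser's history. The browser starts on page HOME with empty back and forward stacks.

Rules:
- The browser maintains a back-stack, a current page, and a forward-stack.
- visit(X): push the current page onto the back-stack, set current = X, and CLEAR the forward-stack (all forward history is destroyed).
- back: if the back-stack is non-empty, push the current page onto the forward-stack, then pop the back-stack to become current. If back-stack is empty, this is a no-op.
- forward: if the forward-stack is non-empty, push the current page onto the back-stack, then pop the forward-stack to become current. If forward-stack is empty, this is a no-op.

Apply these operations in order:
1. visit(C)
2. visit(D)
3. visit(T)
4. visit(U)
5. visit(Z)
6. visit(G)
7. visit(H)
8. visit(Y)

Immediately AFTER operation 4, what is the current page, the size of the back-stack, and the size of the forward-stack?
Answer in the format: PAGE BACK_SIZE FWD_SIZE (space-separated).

After 1 (visit(C)): cur=C back=1 fwd=0
After 2 (visit(D)): cur=D back=2 fwd=0
After 3 (visit(T)): cur=T back=3 fwd=0
After 4 (visit(U)): cur=U back=4 fwd=0

U 4 0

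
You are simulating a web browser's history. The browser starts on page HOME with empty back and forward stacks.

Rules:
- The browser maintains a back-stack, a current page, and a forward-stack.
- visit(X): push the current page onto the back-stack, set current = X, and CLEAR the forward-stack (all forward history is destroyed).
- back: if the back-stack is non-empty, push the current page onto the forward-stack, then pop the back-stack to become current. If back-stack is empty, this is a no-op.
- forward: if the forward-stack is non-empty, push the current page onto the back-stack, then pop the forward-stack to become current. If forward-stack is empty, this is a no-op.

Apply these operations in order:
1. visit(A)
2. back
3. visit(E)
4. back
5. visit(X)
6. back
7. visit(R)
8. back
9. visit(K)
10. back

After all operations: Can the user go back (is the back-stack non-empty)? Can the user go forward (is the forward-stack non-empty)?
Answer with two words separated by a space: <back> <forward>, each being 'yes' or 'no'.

After 1 (visit(A)): cur=A back=1 fwd=0
After 2 (back): cur=HOME back=0 fwd=1
After 3 (visit(E)): cur=E back=1 fwd=0
After 4 (back): cur=HOME back=0 fwd=1
After 5 (visit(X)): cur=X back=1 fwd=0
After 6 (back): cur=HOME back=0 fwd=1
After 7 (visit(R)): cur=R back=1 fwd=0
After 8 (back): cur=HOME back=0 fwd=1
After 9 (visit(K)): cur=K back=1 fwd=0
After 10 (back): cur=HOME back=0 fwd=1

Answer: no yes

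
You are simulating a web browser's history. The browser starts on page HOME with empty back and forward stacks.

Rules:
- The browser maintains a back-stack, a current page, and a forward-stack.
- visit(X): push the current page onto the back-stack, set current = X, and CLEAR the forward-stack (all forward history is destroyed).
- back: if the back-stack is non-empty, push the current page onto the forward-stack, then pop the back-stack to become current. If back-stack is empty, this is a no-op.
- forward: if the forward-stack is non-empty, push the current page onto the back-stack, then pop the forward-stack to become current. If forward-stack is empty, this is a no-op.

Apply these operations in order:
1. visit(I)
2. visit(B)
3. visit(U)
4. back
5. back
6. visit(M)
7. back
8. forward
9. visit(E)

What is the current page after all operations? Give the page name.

After 1 (visit(I)): cur=I back=1 fwd=0
After 2 (visit(B)): cur=B back=2 fwd=0
After 3 (visit(U)): cur=U back=3 fwd=0
After 4 (back): cur=B back=2 fwd=1
After 5 (back): cur=I back=1 fwd=2
After 6 (visit(M)): cur=M back=2 fwd=0
After 7 (back): cur=I back=1 fwd=1
After 8 (forward): cur=M back=2 fwd=0
After 9 (visit(E)): cur=E back=3 fwd=0

Answer: E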